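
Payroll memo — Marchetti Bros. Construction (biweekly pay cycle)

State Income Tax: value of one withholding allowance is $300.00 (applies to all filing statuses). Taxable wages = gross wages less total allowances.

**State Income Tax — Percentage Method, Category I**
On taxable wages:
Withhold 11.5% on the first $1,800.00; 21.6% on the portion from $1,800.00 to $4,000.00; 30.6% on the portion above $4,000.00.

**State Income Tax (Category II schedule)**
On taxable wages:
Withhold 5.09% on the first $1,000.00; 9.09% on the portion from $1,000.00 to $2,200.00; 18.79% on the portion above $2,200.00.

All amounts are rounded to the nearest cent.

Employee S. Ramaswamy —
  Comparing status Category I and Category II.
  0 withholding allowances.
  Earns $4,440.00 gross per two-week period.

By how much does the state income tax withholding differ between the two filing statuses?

State Income Tax (Category I): taxable = $4,440.00
  $682.20 + 30.6% × ($4,440.00 − $4,000.00) = $682.20 + 30.6% × $440.00 = $816.84
State Income Tax (Category II): taxable = $4,440.00
  $159.98 + 18.79% × ($4,440.00 − $2,200.00) = $159.98 + 18.79% × $2,240.00 = $580.88
Difference: |$816.84 − $580.88| = $235.96 (higher under Category I)

$235.96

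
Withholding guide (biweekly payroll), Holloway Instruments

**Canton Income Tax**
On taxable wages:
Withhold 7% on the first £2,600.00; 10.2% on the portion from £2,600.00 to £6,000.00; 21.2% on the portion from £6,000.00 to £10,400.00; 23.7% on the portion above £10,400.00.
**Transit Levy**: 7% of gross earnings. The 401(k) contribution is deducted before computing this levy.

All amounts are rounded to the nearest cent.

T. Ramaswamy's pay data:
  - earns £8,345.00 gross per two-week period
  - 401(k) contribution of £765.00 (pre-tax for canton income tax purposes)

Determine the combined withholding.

Canton Income Tax: taxable = £8,345.00 − £765.00 = £7,580.00
  £528.80 + 21.2% × (£7,580.00 − £6,000.00) = £528.80 + 21.2% × £1,580.00 = £863.76
Transit Levy: 7% × £7,580.00 = £530.60
Total: £863.76 + £530.60 = £1,394.36

£1,394.36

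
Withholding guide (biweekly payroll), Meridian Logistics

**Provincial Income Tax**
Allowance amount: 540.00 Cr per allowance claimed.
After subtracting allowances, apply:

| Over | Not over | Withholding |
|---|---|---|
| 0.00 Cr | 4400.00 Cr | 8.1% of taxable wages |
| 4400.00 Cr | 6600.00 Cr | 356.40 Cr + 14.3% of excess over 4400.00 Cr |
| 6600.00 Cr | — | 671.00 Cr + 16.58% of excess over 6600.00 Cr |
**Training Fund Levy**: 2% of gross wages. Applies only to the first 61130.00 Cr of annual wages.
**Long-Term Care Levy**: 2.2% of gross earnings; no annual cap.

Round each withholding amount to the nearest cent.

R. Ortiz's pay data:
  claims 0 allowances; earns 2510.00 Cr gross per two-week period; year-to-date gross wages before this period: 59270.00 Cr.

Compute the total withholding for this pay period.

295.73 Cr

Provincial Income Tax: taxable = 2510.00 Cr
  8.1% × 2510.00 Cr = 203.31 Cr
Training Fund Levy: cap 61130.00 Cr − YTD 59270.00 Cr = 1860.00 Cr subject; 2% × 1860.00 Cr = 37.20 Cr
Long-Term Care Levy: 2.2% × 2510.00 Cr = 55.22 Cr
Total: 203.31 Cr + 37.20 Cr + 55.22 Cr = 295.73 Cr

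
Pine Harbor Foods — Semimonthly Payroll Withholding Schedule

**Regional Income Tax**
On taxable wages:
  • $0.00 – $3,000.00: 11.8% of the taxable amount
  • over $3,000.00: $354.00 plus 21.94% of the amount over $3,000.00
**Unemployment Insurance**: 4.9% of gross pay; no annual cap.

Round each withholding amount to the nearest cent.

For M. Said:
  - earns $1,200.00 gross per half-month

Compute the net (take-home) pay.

$999.60

Regional Income Tax: taxable = $1,200.00
  11.8% × $1,200.00 = $141.60
Unemployment Insurance: 4.9% × $1,200.00 = $58.80
Total withheld: $141.60 + $58.80 = $200.40
Net pay: $1,200.00 − $200.40 = $999.60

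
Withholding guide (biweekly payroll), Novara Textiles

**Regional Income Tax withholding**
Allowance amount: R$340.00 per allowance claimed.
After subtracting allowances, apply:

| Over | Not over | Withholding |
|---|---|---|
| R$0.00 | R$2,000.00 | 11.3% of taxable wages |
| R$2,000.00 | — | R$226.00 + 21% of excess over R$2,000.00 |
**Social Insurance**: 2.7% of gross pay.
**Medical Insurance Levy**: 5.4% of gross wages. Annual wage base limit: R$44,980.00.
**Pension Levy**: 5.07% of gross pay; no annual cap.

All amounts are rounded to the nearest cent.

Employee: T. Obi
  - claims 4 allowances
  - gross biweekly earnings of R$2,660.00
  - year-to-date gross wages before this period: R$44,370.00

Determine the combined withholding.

R$386.52

Regional Income Tax: taxable = R$2,660.00 − 4×R$340.00 = R$1,300.00
  11.3% × R$1,300.00 = R$146.90
Social Insurance: 2.7% × R$2,660.00 = R$71.82
Medical Insurance Levy: cap R$44,980.00 − YTD R$44,370.00 = R$610.00 subject; 5.4% × R$610.00 = R$32.94
Pension Levy: 5.07% × R$2,660.00 = R$134.86
Total: R$146.90 + R$71.82 + R$32.94 + R$134.86 = R$386.52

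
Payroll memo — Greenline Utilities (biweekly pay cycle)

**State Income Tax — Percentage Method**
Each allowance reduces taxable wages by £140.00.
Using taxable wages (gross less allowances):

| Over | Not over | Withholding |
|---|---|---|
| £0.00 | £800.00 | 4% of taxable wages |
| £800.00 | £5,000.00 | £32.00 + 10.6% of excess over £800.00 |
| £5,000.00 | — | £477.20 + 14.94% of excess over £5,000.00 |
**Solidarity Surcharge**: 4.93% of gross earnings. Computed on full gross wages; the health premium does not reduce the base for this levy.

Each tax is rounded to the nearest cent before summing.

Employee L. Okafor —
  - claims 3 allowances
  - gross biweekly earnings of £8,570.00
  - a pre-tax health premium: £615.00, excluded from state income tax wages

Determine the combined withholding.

£1,278.43

State Income Tax: taxable = £8,570.00 − £615.00 − 3×£140.00 = £7,535.00
  £477.20 + 14.94% × (£7,535.00 − £5,000.00) = £477.20 + 14.94% × £2,535.00 = £855.93
Solidarity Surcharge: 4.93% × £8,570.00 = £422.50
Total: £855.93 + £422.50 = £1,278.43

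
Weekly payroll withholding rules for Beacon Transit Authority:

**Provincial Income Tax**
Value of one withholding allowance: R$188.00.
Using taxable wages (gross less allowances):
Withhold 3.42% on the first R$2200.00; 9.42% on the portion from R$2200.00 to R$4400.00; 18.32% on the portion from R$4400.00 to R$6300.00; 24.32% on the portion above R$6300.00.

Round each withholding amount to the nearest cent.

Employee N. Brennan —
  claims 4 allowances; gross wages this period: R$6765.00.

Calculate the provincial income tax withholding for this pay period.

Provincial Income Tax: taxable = R$6765.00 − 4×R$188.00 = R$6013.00
  R$282.48 + 18.32% × (R$6013.00 − R$4400.00) = R$282.48 + 18.32% × R$1613.00 = R$577.98

R$577.98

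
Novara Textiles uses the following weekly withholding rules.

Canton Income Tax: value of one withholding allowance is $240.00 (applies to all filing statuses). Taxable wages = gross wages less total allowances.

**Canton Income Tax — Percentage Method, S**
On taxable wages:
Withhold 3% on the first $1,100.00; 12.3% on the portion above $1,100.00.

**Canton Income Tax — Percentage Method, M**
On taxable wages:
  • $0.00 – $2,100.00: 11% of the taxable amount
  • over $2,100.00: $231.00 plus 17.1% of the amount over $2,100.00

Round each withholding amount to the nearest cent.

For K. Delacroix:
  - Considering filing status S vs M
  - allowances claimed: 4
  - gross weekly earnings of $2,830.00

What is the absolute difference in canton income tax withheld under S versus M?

Canton Income Tax (S): taxable = $2,830.00 − 4×$240.00 = $1,870.00
  $33.00 + 12.3% × ($1,870.00 − $1,100.00) = $33.00 + 12.3% × $770.00 = $127.71
Canton Income Tax (M): taxable = $2,830.00 − 4×$240.00 = $1,870.00
  11% × $1,870.00 = $205.70
Difference: |$127.71 − $205.70| = $77.99 (higher under M)

$77.99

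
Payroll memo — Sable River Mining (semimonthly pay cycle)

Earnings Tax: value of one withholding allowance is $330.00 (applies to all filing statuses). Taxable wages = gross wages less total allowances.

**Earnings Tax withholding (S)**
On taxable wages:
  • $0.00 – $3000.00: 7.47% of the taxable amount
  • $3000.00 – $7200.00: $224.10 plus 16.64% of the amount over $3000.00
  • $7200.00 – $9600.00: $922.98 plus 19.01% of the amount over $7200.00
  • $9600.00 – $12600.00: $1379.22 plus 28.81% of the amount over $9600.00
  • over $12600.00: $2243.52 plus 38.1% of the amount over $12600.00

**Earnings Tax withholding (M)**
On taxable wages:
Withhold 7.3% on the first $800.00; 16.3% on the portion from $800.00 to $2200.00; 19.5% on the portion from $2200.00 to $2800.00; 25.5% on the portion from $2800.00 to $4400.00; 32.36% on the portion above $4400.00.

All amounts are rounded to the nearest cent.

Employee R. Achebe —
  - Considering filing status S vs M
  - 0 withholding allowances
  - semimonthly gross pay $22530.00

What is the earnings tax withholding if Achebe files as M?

$6678.47

Earnings Tax (M): taxable = $22530.00
  $811.60 + 32.36% × ($22530.00 − $4400.00) = $811.60 + 32.36% × $18130.00 = $6678.47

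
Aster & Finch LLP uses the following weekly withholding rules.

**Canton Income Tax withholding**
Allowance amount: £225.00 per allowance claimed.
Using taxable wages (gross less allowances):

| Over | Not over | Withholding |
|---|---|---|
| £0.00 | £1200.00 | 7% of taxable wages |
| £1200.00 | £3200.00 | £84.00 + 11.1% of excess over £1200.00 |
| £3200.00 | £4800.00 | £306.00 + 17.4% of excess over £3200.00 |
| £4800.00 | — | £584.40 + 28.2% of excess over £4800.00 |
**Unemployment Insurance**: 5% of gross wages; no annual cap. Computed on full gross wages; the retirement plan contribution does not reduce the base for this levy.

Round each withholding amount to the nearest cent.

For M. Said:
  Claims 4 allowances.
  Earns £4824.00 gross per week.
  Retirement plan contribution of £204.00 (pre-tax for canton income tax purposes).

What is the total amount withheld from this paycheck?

£637.68

Canton Income Tax: taxable = £4824.00 − £204.00 − 4×£225.00 = £3720.00
  £306.00 + 17.4% × (£3720.00 − £3200.00) = £306.00 + 17.4% × £520.00 = £396.48
Unemployment Insurance: 5% × £4824.00 = £241.20
Total: £396.48 + £241.20 = £637.68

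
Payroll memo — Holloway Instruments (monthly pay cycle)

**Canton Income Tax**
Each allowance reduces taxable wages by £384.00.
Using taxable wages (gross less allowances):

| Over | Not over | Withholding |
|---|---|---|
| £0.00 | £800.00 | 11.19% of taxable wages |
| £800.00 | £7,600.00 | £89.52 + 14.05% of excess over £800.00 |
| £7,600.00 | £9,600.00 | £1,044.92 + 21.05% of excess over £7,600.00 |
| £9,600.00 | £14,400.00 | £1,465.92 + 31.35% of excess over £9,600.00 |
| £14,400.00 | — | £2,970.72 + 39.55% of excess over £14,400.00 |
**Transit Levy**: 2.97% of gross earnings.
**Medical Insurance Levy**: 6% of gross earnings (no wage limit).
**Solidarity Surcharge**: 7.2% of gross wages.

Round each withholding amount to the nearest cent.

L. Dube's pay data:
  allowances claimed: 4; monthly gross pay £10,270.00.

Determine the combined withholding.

Canton Income Tax: taxable = £10,270.00 − 4×£384.00 = £8,734.00
  £1,044.92 + 21.05% × (£8,734.00 − £7,600.00) = £1,044.92 + 21.05% × £1,134.00 = £1,283.63
Transit Levy: 2.97% × £10,270.00 = £305.02
Medical Insurance Levy: 6% × £10,270.00 = £616.20
Solidarity Surcharge: 7.2% × £10,270.00 = £739.44
Total: £1,283.63 + £305.02 + £616.20 + £739.44 = £2,944.29

£2,944.29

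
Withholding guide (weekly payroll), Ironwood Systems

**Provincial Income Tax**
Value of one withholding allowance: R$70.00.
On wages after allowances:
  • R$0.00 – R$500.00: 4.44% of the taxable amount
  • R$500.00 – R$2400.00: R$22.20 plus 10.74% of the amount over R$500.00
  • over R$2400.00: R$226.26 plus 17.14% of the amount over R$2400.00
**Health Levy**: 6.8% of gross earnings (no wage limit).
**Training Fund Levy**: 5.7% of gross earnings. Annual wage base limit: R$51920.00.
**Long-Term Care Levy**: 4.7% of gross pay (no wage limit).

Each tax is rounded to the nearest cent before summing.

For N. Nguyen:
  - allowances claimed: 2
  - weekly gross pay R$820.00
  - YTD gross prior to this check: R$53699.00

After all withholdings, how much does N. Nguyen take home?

Provincial Income Tax: taxable = R$820.00 − 2×R$70.00 = R$680.00
  R$22.20 + 10.74% × (R$680.00 − R$500.00) = R$22.20 + 10.74% × R$180.00 = R$41.53
Health Levy: 6.8% × R$820.00 = R$55.76
Training Fund Levy: YTD R$53699.00 ≥ cap R$51920.00 → R$0.00
Long-Term Care Levy: 4.7% × R$820.00 = R$38.54
Total withheld: R$41.53 + R$55.76 + R$0.00 + R$38.54 = R$135.83
Net pay: R$820.00 − R$135.83 = R$684.17

R$684.17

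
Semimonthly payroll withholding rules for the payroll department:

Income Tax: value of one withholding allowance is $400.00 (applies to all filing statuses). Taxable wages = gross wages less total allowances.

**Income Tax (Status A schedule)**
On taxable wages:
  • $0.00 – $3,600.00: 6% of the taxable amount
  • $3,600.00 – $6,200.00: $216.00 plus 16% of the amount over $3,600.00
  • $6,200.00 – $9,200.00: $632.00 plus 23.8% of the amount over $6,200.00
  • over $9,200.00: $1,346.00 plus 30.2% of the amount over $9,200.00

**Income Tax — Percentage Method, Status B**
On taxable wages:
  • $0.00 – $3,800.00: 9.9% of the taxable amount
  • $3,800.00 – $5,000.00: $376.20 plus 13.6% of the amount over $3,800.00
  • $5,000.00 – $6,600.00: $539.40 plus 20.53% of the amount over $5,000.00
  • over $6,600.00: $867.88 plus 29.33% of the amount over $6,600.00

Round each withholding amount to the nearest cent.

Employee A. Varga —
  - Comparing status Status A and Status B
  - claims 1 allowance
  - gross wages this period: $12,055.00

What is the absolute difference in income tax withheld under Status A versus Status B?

$263.10

Income Tax (Status A): taxable = $12,055.00 − 1×$400.00 = $11,655.00
  $1,346.00 + 30.2% × ($11,655.00 − $9,200.00) = $1,346.00 + 30.2% × $2,455.00 = $2,087.41
Income Tax (Status B): taxable = $12,055.00 − 1×$400.00 = $11,655.00
  $867.88 + 29.33% × ($11,655.00 − $6,600.00) = $867.88 + 29.33% × $5,055.00 = $2,350.51
Difference: |$2,087.41 − $2,350.51| = $263.10 (higher under Status B)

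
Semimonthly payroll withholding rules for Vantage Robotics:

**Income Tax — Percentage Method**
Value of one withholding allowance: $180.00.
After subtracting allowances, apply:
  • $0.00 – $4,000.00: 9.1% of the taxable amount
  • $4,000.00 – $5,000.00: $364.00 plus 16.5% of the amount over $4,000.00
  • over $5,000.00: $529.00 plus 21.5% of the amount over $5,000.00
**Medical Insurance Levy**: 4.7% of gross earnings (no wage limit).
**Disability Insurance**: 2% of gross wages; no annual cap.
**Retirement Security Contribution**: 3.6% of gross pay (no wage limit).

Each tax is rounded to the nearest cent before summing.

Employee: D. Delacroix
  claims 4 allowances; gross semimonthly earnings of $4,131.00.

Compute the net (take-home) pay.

$3,395.10

Income Tax: taxable = $4,131.00 − 4×$180.00 = $3,411.00
  9.1% × $3,411.00 = $310.40
Medical Insurance Levy: 4.7% × $4,131.00 = $194.16
Disability Insurance: 2% × $4,131.00 = $82.62
Retirement Security Contribution: 3.6% × $4,131.00 = $148.72
Total withheld: $310.40 + $194.16 + $82.62 + $148.72 = $735.90
Net pay: $4,131.00 − $735.90 = $3,395.10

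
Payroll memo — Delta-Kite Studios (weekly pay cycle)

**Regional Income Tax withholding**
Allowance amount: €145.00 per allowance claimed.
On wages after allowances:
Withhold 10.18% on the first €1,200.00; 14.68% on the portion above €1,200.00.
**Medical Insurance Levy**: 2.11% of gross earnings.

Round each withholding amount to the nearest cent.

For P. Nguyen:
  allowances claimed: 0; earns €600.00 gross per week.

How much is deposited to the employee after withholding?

Regional Income Tax: taxable = €600.00
  10.18% × €600.00 = €61.08
Medical Insurance Levy: 2.11% × €600.00 = €12.66
Total withheld: €61.08 + €12.66 = €73.74
Net pay: €600.00 − €73.74 = €526.26

€526.26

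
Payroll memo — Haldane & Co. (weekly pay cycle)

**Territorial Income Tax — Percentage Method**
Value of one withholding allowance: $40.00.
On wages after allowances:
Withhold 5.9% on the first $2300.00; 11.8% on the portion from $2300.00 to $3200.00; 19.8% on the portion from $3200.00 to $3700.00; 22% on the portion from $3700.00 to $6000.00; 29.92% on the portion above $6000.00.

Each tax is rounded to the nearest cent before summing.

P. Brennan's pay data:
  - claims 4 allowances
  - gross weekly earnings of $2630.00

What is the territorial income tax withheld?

Territorial Income Tax: taxable = $2630.00 − 4×$40.00 = $2470.00
  $135.70 + 11.8% × ($2470.00 − $2300.00) = $135.70 + 11.8% × $170.00 = $155.76

$155.76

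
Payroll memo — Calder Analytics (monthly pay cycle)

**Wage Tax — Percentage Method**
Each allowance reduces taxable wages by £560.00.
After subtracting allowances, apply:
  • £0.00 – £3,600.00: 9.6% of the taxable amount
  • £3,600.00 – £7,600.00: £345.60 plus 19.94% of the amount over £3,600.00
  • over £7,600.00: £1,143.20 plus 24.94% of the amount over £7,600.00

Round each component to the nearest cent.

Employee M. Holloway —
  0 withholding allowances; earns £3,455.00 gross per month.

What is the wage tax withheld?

£331.68

Wage Tax: taxable = £3,455.00
  9.6% × £3,455.00 = £331.68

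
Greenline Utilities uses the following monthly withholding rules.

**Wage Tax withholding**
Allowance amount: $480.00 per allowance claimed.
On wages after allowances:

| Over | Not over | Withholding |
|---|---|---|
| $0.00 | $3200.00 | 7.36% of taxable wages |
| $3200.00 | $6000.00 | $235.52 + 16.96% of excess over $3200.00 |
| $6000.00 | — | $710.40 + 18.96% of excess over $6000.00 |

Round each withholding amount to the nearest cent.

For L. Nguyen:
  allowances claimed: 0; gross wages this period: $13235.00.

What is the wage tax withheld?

Wage Tax: taxable = $13235.00
  $710.40 + 18.96% × ($13235.00 − $6000.00) = $710.40 + 18.96% × $7235.00 = $2082.16

$2082.16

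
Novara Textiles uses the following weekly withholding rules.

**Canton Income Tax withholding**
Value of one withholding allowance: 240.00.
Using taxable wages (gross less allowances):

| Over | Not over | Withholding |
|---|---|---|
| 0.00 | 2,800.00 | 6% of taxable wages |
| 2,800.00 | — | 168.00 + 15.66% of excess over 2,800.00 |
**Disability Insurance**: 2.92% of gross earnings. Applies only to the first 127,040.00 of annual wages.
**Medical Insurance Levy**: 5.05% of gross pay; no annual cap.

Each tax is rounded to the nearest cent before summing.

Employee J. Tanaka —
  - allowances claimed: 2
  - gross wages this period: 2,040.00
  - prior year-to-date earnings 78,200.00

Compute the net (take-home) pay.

1,783.81

Canton Income Tax: taxable = 2,040.00 − 2×240.00 = 1,560.00
  6% × 1,560.00 = 93.60
Disability Insurance: 2.92% × 2,040.00 = 59.57
Medical Insurance Levy: 5.05% × 2,040.00 = 103.02
Total withheld: 93.60 + 59.57 + 103.02 = 256.19
Net pay: 2,040.00 − 256.19 = 1,783.81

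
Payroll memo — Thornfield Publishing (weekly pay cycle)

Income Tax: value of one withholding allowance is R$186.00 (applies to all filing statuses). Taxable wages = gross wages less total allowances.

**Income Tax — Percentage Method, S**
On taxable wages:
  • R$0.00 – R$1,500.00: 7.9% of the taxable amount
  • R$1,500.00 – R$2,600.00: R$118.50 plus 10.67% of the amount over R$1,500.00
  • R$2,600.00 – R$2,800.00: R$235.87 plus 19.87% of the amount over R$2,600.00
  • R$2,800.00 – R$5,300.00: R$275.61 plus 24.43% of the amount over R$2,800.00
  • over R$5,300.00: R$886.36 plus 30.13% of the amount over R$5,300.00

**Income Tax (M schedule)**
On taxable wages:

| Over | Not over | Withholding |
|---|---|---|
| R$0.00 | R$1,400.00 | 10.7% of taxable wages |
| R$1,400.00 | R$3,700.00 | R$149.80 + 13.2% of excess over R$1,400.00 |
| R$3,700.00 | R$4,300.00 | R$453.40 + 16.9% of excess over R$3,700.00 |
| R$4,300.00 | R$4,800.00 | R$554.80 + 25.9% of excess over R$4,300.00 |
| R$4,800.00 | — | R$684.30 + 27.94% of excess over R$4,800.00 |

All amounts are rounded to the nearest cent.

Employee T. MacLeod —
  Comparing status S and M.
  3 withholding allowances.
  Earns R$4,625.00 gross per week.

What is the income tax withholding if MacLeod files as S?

Income Tax (S): taxable = R$4,625.00 − 3×R$186.00 = R$4,067.00
  R$275.61 + 24.43% × (R$4,067.00 − R$2,800.00) = R$275.61 + 24.43% × R$1,267.00 = R$585.14

R$585.14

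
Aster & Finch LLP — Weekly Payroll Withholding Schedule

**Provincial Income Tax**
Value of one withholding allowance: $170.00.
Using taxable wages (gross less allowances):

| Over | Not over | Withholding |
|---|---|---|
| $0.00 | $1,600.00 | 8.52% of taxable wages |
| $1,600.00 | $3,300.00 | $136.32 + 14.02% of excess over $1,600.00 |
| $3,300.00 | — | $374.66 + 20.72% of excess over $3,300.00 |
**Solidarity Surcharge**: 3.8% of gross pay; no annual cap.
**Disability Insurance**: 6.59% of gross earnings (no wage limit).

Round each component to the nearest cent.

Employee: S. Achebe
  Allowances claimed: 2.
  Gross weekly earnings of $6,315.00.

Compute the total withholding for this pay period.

$1,585.05

Provincial Income Tax: taxable = $6,315.00 − 2×$170.00 = $5,975.00
  $374.66 + 20.72% × ($5,975.00 − $3,300.00) = $374.66 + 20.72% × $2,675.00 = $928.92
Solidarity Surcharge: 3.8% × $6,315.00 = $239.97
Disability Insurance: 6.59% × $6,315.00 = $416.16
Total: $928.92 + $239.97 + $416.16 = $1,585.05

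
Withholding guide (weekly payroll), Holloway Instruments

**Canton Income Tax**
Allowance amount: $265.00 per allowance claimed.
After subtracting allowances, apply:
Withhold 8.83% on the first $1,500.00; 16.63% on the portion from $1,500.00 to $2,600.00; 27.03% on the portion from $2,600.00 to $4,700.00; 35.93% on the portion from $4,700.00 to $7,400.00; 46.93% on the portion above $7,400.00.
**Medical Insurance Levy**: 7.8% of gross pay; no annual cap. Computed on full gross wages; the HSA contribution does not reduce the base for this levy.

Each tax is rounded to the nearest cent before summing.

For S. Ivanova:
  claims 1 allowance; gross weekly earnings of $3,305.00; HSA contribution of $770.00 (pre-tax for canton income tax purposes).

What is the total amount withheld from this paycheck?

$518.29

Canton Income Tax: taxable = $3,305.00 − $770.00 − 1×$265.00 = $2,270.00
  $132.45 + 16.63% × ($2,270.00 − $1,500.00) = $132.45 + 16.63% × $770.00 = $260.50
Medical Insurance Levy: 7.8% × $3,305.00 = $257.79
Total: $260.50 + $257.79 = $518.29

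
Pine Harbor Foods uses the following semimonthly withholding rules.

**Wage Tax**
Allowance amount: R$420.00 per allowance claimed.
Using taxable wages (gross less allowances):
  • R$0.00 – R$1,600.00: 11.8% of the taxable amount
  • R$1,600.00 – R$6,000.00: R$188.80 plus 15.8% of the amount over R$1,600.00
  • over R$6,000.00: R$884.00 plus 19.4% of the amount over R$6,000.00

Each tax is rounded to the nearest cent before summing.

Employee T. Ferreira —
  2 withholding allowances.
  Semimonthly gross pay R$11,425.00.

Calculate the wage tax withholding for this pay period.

Wage Tax: taxable = R$11,425.00 − 2×R$420.00 = R$10,585.00
  R$884.00 + 19.4% × (R$10,585.00 − R$6,000.00) = R$884.00 + 19.4% × R$4,585.00 = R$1,773.49

R$1,773.49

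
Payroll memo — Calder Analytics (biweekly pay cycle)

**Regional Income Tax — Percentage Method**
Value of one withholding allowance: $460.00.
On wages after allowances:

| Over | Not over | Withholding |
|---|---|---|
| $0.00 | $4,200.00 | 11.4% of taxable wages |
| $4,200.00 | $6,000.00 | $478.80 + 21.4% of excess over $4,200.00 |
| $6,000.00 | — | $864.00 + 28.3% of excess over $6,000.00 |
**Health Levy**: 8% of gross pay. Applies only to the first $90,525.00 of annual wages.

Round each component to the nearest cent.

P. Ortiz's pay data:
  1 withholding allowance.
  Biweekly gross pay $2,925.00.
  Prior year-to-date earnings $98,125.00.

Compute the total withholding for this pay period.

$281.01

Regional Income Tax: taxable = $2,925.00 − 1×$460.00 = $2,465.00
  11.4% × $2,465.00 = $281.01
Health Levy: YTD $98,125.00 ≥ cap $90,525.00 → $0.00
Total: $281.01 + $0.00 = $281.01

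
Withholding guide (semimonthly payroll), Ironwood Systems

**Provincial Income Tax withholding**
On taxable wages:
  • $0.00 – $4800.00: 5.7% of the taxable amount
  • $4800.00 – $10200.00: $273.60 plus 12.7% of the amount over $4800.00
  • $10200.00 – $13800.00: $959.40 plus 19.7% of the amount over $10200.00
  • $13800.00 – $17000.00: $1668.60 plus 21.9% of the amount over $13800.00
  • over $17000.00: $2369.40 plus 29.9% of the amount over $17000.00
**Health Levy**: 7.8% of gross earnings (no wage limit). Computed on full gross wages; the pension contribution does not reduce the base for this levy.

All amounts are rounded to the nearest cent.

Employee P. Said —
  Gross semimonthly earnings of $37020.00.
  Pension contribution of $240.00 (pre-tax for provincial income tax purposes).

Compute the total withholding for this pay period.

Provincial Income Tax: taxable = $37020.00 − $240.00 = $36780.00
  $2369.40 + 29.9% × ($36780.00 − $17000.00) = $2369.40 + 29.9% × $19780.00 = $8283.62
Health Levy: 7.8% × $37020.00 = $2887.56
Total: $8283.62 + $2887.56 = $11171.18

$11171.18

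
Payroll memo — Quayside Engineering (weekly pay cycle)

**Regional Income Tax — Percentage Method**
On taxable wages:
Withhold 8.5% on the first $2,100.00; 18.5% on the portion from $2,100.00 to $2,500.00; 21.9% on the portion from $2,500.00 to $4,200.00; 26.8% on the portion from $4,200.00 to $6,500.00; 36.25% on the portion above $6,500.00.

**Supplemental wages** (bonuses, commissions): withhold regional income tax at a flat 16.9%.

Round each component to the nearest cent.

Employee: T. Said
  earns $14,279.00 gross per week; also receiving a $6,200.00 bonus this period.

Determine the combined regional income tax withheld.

$5,108.89

Regional Income Tax: taxable = $14,279.00
  $1,241.20 + 36.25% × ($14,279.00 − $6,500.00) = $1,241.20 + 36.25% × $7,779.00 = $4,061.09
Supplemental (16.9% flat on bonus): 16.9% × $6,200.00 = $1,047.80
Total regional income tax: $4,061.09 + $1,047.80 = $5,108.89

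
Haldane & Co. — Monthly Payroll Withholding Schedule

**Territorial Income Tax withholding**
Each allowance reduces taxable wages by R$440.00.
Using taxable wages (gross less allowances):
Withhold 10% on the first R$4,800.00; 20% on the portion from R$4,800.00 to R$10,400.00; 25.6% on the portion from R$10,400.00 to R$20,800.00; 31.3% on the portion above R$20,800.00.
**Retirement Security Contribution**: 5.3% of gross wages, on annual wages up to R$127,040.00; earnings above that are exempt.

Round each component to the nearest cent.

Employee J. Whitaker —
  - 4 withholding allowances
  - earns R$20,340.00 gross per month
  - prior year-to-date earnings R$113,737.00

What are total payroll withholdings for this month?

Territorial Income Tax: taxable = R$20,340.00 − 4×R$440.00 = R$18,580.00
  R$1,600.00 + 25.6% × (R$18,580.00 − R$10,400.00) = R$1,600.00 + 25.6% × R$8,180.00 = R$3,694.08
Retirement Security Contribution: cap R$127,040.00 − YTD R$113,737.00 = R$13,303.00 subject; 5.3% × R$13,303.00 = R$705.06
Total: R$3,694.08 + R$705.06 = R$4,399.14

R$4,399.14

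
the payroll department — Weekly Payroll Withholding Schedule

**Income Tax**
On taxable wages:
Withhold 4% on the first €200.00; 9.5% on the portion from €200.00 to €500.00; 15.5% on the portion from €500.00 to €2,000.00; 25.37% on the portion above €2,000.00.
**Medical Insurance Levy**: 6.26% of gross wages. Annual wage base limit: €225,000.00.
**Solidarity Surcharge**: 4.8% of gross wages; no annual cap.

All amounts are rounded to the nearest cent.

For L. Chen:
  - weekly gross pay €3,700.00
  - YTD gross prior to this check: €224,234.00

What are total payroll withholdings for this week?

€925.84

Income Tax: taxable = €3,700.00
  €269.00 + 25.37% × (€3,700.00 − €2,000.00) = €269.00 + 25.37% × €1,700.00 = €700.29
Medical Insurance Levy: cap €225,000.00 − YTD €224,234.00 = €766.00 subject; 6.26% × €766.00 = €47.95
Solidarity Surcharge: 4.8% × €3,700.00 = €177.60
Total: €700.29 + €47.95 + €177.60 = €925.84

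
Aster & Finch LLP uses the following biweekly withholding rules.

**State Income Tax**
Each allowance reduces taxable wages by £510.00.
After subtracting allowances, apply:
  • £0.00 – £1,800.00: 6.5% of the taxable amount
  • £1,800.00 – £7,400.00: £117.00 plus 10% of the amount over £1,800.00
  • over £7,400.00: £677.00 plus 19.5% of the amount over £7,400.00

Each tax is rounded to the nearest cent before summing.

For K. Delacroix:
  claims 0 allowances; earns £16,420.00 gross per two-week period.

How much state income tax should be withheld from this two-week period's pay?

State Income Tax: taxable = £16,420.00
  £677.00 + 19.5% × (£16,420.00 − £7,400.00) = £677.00 + 19.5% × £9,020.00 = £2,435.90

£2,435.90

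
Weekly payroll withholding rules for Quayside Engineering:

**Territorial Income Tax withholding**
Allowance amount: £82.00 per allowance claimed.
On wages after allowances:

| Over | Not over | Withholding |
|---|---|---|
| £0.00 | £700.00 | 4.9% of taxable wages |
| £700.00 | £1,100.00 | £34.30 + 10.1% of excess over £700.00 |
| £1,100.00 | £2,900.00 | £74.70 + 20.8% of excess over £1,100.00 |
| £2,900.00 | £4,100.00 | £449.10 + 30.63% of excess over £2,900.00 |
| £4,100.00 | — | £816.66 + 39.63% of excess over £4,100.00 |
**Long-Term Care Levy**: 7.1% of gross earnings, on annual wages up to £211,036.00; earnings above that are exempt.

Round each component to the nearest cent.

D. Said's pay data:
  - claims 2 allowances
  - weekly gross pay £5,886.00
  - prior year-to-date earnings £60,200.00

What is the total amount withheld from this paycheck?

£1,877.37

Territorial Income Tax: taxable = £5,886.00 − 2×£82.00 = £5,722.00
  £816.66 + 39.63% × (£5,722.00 − £4,100.00) = £816.66 + 39.63% × £1,622.00 = £1,459.46
Long-Term Care Levy: 7.1% × £5,886.00 = £417.91
Total: £1,459.46 + £417.91 = £1,877.37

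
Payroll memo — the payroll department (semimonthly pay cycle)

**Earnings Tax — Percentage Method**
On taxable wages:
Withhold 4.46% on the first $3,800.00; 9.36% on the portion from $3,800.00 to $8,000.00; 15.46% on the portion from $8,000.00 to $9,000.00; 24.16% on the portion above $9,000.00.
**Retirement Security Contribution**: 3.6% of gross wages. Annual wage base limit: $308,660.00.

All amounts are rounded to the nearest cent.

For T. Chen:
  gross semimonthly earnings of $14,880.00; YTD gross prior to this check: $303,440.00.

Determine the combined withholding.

Earnings Tax: taxable = $14,880.00
  $717.20 + 24.16% × ($14,880.00 − $9,000.00) = $717.20 + 24.16% × $5,880.00 = $2,137.81
Retirement Security Contribution: cap $308,660.00 − YTD $303,440.00 = $5,220.00 subject; 3.6% × $5,220.00 = $187.92
Total: $2,137.81 + $187.92 = $2,325.73

$2,325.73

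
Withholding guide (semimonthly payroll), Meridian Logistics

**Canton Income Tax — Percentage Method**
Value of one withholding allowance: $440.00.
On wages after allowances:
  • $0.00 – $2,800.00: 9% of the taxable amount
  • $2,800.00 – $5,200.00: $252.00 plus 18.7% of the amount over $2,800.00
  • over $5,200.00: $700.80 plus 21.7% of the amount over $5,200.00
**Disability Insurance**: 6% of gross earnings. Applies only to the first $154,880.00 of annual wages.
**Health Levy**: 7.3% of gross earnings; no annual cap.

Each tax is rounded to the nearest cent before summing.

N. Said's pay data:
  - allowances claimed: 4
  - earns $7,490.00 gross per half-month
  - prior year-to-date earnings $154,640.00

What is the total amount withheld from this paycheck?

Canton Income Tax: taxable = $7,490.00 − 4×$440.00 = $5,730.00
  $700.80 + 21.7% × ($5,730.00 − $5,200.00) = $700.80 + 21.7% × $530.00 = $815.81
Disability Insurance: cap $154,880.00 − YTD $154,640.00 = $240.00 subject; 6% × $240.00 = $14.40
Health Levy: 7.3% × $7,490.00 = $546.77
Total: $815.81 + $14.40 + $546.77 = $1,376.98

$1,376.98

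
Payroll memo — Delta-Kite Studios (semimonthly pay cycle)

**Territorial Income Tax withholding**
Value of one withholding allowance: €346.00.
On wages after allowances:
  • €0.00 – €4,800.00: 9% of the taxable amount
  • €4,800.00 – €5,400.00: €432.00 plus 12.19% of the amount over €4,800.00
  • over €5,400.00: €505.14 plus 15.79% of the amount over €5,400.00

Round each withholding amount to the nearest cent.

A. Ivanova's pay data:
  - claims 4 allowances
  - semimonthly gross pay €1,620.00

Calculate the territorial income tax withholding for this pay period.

Territorial Income Tax: taxable = €1,620.00 − 4×€346.00 = €236.00
  9% × €236.00 = €21.24

€21.24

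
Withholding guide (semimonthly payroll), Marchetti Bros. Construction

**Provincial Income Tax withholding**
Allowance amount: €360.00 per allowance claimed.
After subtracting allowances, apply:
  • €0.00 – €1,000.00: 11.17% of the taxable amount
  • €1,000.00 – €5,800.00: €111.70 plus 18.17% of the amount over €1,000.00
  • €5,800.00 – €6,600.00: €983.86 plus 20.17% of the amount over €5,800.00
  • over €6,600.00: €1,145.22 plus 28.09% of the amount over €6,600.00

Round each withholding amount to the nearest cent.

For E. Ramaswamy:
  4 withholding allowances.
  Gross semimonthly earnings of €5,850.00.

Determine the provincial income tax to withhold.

€731.30

Provincial Income Tax: taxable = €5,850.00 − 4×€360.00 = €4,410.00
  €111.70 + 18.17% × (€4,410.00 − €1,000.00) = €111.70 + 18.17% × €3,410.00 = €731.30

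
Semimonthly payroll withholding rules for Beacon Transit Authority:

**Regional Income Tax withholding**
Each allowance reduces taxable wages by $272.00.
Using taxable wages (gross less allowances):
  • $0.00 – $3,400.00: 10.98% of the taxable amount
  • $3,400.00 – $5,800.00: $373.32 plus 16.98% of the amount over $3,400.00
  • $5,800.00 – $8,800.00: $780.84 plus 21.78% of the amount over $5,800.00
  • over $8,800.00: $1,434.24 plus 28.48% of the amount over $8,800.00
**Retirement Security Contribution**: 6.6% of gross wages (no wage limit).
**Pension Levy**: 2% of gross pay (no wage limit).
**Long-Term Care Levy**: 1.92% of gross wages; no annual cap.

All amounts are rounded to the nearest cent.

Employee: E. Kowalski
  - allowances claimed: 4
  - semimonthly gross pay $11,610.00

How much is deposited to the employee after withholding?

$8,463.96

Regional Income Tax: taxable = $11,610.00 − 4×$272.00 = $10,522.00
  $1,434.24 + 28.48% × ($10,522.00 − $8,800.00) = $1,434.24 + 28.48% × $1,722.00 = $1,924.67
Retirement Security Contribution: 6.6% × $11,610.00 = $766.26
Pension Levy: 2% × $11,610.00 = $232.20
Long-Term Care Levy: 1.92% × $11,610.00 = $222.91
Total withheld: $1,924.67 + $766.26 + $232.20 + $222.91 = $3,146.04
Net pay: $11,610.00 − $3,146.04 = $8,463.96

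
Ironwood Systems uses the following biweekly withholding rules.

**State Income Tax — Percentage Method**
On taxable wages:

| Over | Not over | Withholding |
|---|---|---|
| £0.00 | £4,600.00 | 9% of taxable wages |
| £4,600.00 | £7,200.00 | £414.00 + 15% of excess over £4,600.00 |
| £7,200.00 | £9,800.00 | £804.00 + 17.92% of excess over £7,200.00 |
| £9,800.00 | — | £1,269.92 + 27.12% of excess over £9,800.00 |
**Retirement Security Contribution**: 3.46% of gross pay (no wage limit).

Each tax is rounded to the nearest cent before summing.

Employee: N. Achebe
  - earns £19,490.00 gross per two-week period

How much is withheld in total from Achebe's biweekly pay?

State Income Tax: taxable = £19,490.00
  £1,269.92 + 27.12% × (£19,490.00 − £9,800.00) = £1,269.92 + 27.12% × £9,690.00 = £3,897.85
Retirement Security Contribution: 3.46% × £19,490.00 = £674.35
Total: £3,897.85 + £674.35 = £4,572.20

£4,572.20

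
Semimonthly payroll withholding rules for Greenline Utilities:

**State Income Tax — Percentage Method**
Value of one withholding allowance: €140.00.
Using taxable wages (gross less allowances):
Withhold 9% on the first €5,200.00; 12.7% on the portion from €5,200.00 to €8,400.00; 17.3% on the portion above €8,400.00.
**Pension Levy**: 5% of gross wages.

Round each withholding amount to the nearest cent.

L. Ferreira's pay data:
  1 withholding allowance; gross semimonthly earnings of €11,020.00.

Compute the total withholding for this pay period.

State Income Tax: taxable = €11,020.00 − 1×€140.00 = €10,880.00
  €874.40 + 17.3% × (€10,880.00 − €8,400.00) = €874.40 + 17.3% × €2,480.00 = €1,303.44
Pension Levy: 5% × €11,020.00 = €551.00
Total: €1,303.44 + €551.00 = €1,854.44

€1,854.44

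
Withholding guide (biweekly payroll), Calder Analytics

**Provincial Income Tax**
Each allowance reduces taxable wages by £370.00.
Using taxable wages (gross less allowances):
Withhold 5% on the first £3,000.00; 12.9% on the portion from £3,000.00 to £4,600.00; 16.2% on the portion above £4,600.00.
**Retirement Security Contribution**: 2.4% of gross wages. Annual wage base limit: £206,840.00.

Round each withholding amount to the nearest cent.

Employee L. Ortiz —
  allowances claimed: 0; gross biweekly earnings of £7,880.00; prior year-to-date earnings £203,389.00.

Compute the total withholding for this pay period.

£970.58

Provincial Income Tax: taxable = £7,880.00
  £356.40 + 16.2% × (£7,880.00 − £4,600.00) = £356.40 + 16.2% × £3,280.00 = £887.76
Retirement Security Contribution: cap £206,840.00 − YTD £203,389.00 = £3,451.00 subject; 2.4% × £3,451.00 = £82.82
Total: £887.76 + £82.82 = £970.58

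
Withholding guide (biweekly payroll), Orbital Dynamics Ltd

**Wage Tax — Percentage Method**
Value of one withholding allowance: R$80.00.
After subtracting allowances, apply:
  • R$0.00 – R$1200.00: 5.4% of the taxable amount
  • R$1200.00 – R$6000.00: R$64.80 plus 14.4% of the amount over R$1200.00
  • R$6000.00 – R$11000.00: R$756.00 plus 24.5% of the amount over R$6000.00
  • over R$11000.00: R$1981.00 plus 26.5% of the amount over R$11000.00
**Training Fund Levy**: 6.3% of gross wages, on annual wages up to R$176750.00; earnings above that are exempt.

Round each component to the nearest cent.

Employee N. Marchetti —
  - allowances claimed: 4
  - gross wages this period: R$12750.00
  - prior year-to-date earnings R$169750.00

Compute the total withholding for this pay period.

Wage Tax: taxable = R$12750.00 − 4×R$80.00 = R$12430.00
  R$1981.00 + 26.5% × (R$12430.00 − R$11000.00) = R$1981.00 + 26.5% × R$1430.00 = R$2359.95
Training Fund Levy: cap R$176750.00 − YTD R$169750.00 = R$7000.00 subject; 6.3% × R$7000.00 = R$441.00
Total: R$2359.95 + R$441.00 = R$2800.95

R$2800.95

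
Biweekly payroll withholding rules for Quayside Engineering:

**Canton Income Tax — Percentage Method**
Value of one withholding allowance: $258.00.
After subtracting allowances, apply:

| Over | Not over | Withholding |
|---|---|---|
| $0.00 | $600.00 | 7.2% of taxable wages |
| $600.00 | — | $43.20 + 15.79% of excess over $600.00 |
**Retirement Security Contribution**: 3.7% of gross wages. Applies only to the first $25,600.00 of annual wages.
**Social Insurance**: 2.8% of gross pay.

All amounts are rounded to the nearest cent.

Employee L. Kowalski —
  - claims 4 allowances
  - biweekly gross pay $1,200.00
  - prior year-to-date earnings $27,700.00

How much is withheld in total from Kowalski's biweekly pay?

$45.70

Canton Income Tax: taxable = $1,200.00 − 4×$258.00 = $168.00
  7.2% × $168.00 = $12.10
Retirement Security Contribution: YTD $27,700.00 ≥ cap $25,600.00 → $0.00
Social Insurance: 2.8% × $1,200.00 = $33.60
Total: $12.10 + $0.00 + $33.60 = $45.70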